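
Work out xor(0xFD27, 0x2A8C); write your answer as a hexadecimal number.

0xD7AB

XOR each hex digit independently (no carries):
  F^2=D, D^A=7, 2^8=A, 7^C=B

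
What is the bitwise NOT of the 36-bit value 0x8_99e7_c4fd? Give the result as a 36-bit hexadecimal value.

Each hex digit d becomes f−d:
  8→7, 9→6, 9→6, e→1, 7→8, c→3, 4→b, f→0, d→2

0x766183b02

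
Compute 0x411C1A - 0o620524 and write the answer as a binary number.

0b1111011111101011000110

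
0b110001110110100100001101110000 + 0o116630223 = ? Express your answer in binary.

0o116630223 = 0b1001110110011000010010011 in binary.
Add column by column in base 2, right to left:
  0+1 = 1
  0+1 = 1
  0+0 = 0
  0+0 = 0
  1+1 = 0 carry 1
  1+0+1 = 0 carry 1
  1+0+1 = 0 carry 1
  0+1+1 = 0 carry 1
  1+0+1 = 0 carry 1
  1+0+1 = 0 carry 1
  0+0+1 = 1
  0+0 = 0
  0+1 = 1
  0+1 = 1
  1+0 = 1
  0+0 = 0
  0+1 = 1
  1+1 = 0 carry 1
  0+0+1 = 1
  1+1 = 0 carry 1
  1+1+1 = 1 carry 1
  0+1+1 = 0 carry 1
  1+0+1 = 0 carry 1
  1+0+1 = 0 carry 1
  1+1+1 = 1 carry 1
  0+0+1 = 1
  0+0 = 0
  0+0 = 0
  1+0 = 1
  1+0 = 1

0b110011000101010111010000000011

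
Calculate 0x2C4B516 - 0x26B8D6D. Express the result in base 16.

Subtract column by column in base 16:
  6-D → 9 (borrow)
  1-6-1 → A (borrow)
  5-D-1 → 7 (borrow)
  B-8-1 → 2
  4-B → 9 (borrow)
  C-6-1 → 5
  2-2 → 0

0x5927A9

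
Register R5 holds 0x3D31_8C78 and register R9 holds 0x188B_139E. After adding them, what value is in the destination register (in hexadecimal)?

0x55BCA016

Add column by column in base 16, right to left:
  8+E = 6 carry 1
  7+9+1 = 1 carry 1
  C+3+1 = 0 carry 1
  8+1+1 = A
  1+B = C
  3+8 = B
  D+8 = 5 carry 1
  3+1+1 = 5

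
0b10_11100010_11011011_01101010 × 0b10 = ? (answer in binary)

Multiply each base-2 digit by 2, carrying:
  0×2 = 0 → write 0
  1×2 = 2 → write 0 carry 1
  0×2+1 = 1 → write 1
  1×2 = 2 → write 0 carry 1
  0×2+1 = 1 → write 1
  1×2 = 2 → write 0 carry 1
  1×2+1 = 3 → write 1 carry 1
  0×2+1 = 1 → write 1
  1×2 = 2 → write 0 carry 1
  1×2+1 = 3 → write 1 carry 1
  0×2+1 = 1 → write 1
  1×2 = 2 → write 0 carry 1
  1×2+1 = 3 → write 1 carry 1
  0×2+1 = 1 → write 1
  1×2 = 2 → write 0 carry 1
  1×2+1 = 3 → write 1 carry 1
  0×2+1 = 1 → write 1
  1×2 = 2 → write 0 carry 1
  0×2+1 = 1 → write 1
  0×2 = 0 → write 0
  0×2 = 0 → write 0
  1×2 = 2 → write 0 carry 1
  1×2+1 = 3 → write 1 carry 1
  1×2+1 = 3 → write 1 carry 1
  0×2+1 = 1 → write 1
  1×2 = 2 → write 0 carry 1
  remaining carry: 1

0b101110001011011011011010100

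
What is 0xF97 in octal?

0o7627

Expand each hex digit to 4 bits: F=1111 9=1001 7=0111.
Group the bits in threes: 111 110 010 111 → 7627.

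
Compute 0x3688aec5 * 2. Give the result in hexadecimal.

0x6d115d8a

Multiply each base-16 digit by 2, carrying:
  5×2 = 10 → write a
  c×2 = 24 → write 8 carry 1
  e×2+1 = 29 → write d carry 1
  a×2+1 = 21 → write 5 carry 1
  8×2+1 = 17 → write 1 carry 1
  8×2+1 = 17 → write 1 carry 1
  6×2+1 = 13 → write d
  3×2 = 6 → write 6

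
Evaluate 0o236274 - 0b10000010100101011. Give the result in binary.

0b11011110010001

0o236274 = 0b10011110010111100 in binary.
Subtract column by column in base 2:
  0-1 → 1 (borrow)
  0-1-1 → 0 (borrow)
  1-0-1 → 0
  1-1 → 0
  1-0 → 1
  1-1 → 0
  0-0 → 0
  1-0 → 1
  0-1 → 1 (borrow)
  0-0-1 → 1 (borrow)
  1-1-1 → 1 (borrow)
  1-0-1 → 0
  1-0 → 1
  1-0 → 1
  0-0 → 0
  0-0 → 0
  1-1 → 0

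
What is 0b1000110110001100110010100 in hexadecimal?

Group the bits into nibbles: 0001 0001 1011 0001 1001 1001 0100 → 11B1994.

0x11B1994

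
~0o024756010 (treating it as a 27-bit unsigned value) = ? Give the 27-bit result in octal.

0o753021767

Each oct digit d becomes 7−d:
  0→7, 2→5, 4→3, 7→0, 5→2, 6→1, 0→7, 1→6, 0→7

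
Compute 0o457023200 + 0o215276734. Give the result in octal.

0o674322134

Add column by column in base 8, right to left:
  0+4 = 4
  0+3 = 3
  2+7 = 1 carry 1
  3+6+1 = 2 carry 1
  2+7+1 = 2 carry 1
  0+2+1 = 3
  7+5 = 4 carry 1
  5+1+1 = 7
  4+2 = 6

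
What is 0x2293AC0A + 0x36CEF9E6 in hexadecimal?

0x5962A5F0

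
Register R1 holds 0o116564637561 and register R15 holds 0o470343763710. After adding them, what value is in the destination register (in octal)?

Add column by column in base 8, right to left:
  1+0 = 1
  6+1 = 7
  5+7 = 4 carry 1
  7+3+1 = 3 carry 1
  3+6+1 = 2 carry 1
  6+7+1 = 6 carry 1
  4+3+1 = 0 carry 1
  6+4+1 = 3 carry 1
  5+3+1 = 1 carry 1
  6+0+1 = 7
  1+7 = 0 carry 1
  1+4+1 = 6

0o607130623471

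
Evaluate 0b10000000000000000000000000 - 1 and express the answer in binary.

The trailing 25 digits are 0, so subtracting 1 borrows through: they become 1 and the next digit up decrements.

0b1111111111111111111111111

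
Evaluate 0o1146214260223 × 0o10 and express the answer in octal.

0o11462142602230

Multiply each base-8 digit by 8, carrying:
  3×8 = 24 → write 0 carry 3
  2×8+3 = 19 → write 3 carry 2
  2×8+2 = 18 → write 2 carry 2
  0×8+2 = 2 → write 2
  6×8 = 48 → write 0 carry 6
  2×8+6 = 22 → write 6 carry 2
  4×8+2 = 34 → write 2 carry 4
  1×8+4 = 12 → write 4 carry 1
  2×8+1 = 17 → write 1 carry 2
  6×8+2 = 50 → write 2 carry 6
  4×8+6 = 38 → write 6 carry 4
  1×8+4 = 12 → write 4 carry 1
  1×8+1 = 9 → write 1 carry 1
  remaining carry: 1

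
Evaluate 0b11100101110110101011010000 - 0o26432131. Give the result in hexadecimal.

0b11100101110110101011010000 = 0x3976AD0 in hexadecimal.
0o26432131 = 0x5A3459 in hexadecimal.
Subtract column by column in base 16:
  0-9 → 7 (borrow)
  D-5-1 → 7
  A-4 → 6
  6-3 → 3
  7-A → D (borrow)
  9-5-1 → 3
  3-0 → 3

0x33D3677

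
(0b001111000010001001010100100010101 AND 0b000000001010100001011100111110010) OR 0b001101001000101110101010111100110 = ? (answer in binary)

0b001111000010001001010100100010101 AND 0b000000001010100001011100111110010 = 0b000000000010000001010100100010000.
Then OR with 0b001101001000101110101010111100110.

0b1101001010101111111110111110110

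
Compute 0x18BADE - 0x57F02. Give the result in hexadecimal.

Subtract column by column in base 16:
  E-2 → C
  D-0 → D
  A-F → B (borrow)
  B-7-1 → 3
  8-5 → 3
  1-0 → 1

0x133BDC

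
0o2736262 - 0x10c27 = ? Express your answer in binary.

0b10101011000010001011

0o2736262 = 0b10111011110010110010 in binary.
0x10c27 = 0b10000110000100111 in binary.
Subtract column by column in base 2:
  0-1 → 1 (borrow)
  1-1-1 → 1 (borrow)
  0-1-1 → 0 (borrow)
  0-0-1 → 1 (borrow)
  1-0-1 → 0
  1-1 → 0
  0-0 → 0
  1-0 → 1
  0-0 → 0
  0-0 → 0
  1-1 → 0
  1-1 → 0
  1-0 → 1
  1-0 → 1
  0-0 → 0
  1-0 → 1
  1-1 → 0
  1-0 → 1
  0-0 → 0
  1-0 → 1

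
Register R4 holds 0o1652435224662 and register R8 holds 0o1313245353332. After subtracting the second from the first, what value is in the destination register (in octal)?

Subtract column by column in base 8:
  2-2 → 0
  6-3 → 3
  6-3 → 3
  4-3 → 1
  2-5 → 5 (borrow)
  2-3-1 → 6 (borrow)
  5-5-1 → 7 (borrow)
  3-4-1 → 6 (borrow)
  4-2-1 → 1
  2-3 → 7 (borrow)
  5-1-1 → 3
  6-3 → 3
  1-1 → 0

0o337167651330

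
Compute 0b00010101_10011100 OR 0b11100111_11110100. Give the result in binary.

0b1111011111111100

OR bit by bit (1 where either bit is 1):
  0001010110011100
| 1110011111110100
= 1111011111111100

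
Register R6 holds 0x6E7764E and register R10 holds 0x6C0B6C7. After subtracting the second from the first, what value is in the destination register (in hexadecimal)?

Subtract column by column in base 16:
  E-7 → 7
  4-C → 8 (borrow)
  6-6-1 → F (borrow)
  7-B-1 → B (borrow)
  7-0-1 → 6
  E-C → 2
  6-6 → 0

0x26BF87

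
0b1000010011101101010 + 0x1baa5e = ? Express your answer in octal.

0b1000010011101101010 = 0o1023552 in octal.
0x1baa5e = 0o6725136 in octal.
Add column by column in base 8, right to left:
  2+6 = 0 carry 1
  5+3+1 = 1 carry 1
  5+1+1 = 7
  3+5 = 0 carry 1
  2+2+1 = 5
  0+7 = 7
  1+6 = 7

0o7750710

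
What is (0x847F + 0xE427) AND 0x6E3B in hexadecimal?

0x6822

Add column by column in base 16, right to left:
  F+7 = 6 carry 1
  7+2+1 = A
  4+4 = 8
  8+E = 6 carry 1
  final carry 1
Sum = 0x168A6; now AND with 0x6E3B:
  1&0=0, 6&6=6, 8&E=8, A&3=2, 6&B=2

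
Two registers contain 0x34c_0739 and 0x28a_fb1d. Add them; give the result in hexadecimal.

Add column by column in base 16, right to left:
  9+d = 6 carry 1
  3+1+1 = 5
  7+b = 2 carry 1
  0+f+1 = 0 carry 1
  c+a+1 = 7 carry 1
  4+8+1 = d
  3+2 = 5

0x5d70256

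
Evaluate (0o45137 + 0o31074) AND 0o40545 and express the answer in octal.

0o40001

Add column by column in base 8, right to left:
  7+4 = 3 carry 1
  3+7+1 = 3 carry 1
  1+0+1 = 2
  5+1 = 6
  4+3 = 7
Sum = 0o76233; now AND with 0o40545:
  7&4=4, 6&0=0, 2&5=0, 3&4=0, 3&5=1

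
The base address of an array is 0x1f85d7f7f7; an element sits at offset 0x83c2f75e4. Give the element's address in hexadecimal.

Add column by column in base 16, right to left:
  7+4 = b
  f+e = d carry 1
  7+5+1 = d
  f+7 = 6 carry 1
  7+f+1 = 7 carry 1
  d+2+1 = 0 carry 1
  5+c+1 = 2 carry 1
  8+3+1 = c
  f+8 = 7 carry 1
  1+0+1 = 2

0x27c2076ddb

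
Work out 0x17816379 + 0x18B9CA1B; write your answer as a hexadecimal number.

0x303B2D94

Add column by column in base 16, right to left:
  9+B = 4 carry 1
  7+1+1 = 9
  3+A = D
  6+C = 2 carry 1
  1+9+1 = B
  8+B = 3 carry 1
  7+8+1 = 0 carry 1
  1+1+1 = 3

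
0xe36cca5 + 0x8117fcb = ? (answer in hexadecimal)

0x16484c70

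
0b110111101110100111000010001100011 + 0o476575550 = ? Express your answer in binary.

0o476575550 = 0b100111110101111101101101000 in binary.
Add column by column in base 2, right to left:
  1+0 = 1
  1+0 = 1
  0+0 = 0
  0+1 = 1
  0+0 = 0
  1+1 = 0 carry 1
  1+1+1 = 1 carry 1
  0+0+1 = 1
  0+1 = 1
  0+1 = 1
  1+0 = 1
  0+1 = 1
  0+1 = 1
  0+1 = 1
  0+1 = 1
  1+1 = 0 carry 1
  1+0+1 = 0 carry 1
  1+1+1 = 1 carry 1
  0+0+1 = 1
  0+1 = 1
  1+1 = 0 carry 1
  0+1+1 = 0 carry 1
  1+1+1 = 1 carry 1
  1+1+1 = 1 carry 1
  1+0+1 = 0 carry 1
  0+0+1 = 1
  1+1 = 0 carry 1
  1+0+1 = 0 carry 1
  1+0+1 = 0 carry 1
  1+0+1 = 0 carry 1
  0+0+1 = 1
  1+0 = 1
  1+0 = 1

0b111000010110011100111111111001011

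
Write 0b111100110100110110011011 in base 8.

Group the bits in threes: 111 100 110 100 110 110 011 011 → 74646633.

0o74646633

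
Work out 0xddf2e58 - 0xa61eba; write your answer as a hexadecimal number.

Subtract column by column in base 16:
  8-a → e (borrow)
  5-b-1 → 9 (borrow)
  e-e-1 → f (borrow)
  2-1-1 → 0
  f-6 → 9
  d-a → 3
  d-0 → d

0xd390f9e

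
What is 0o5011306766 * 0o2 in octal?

Multiply each base-8 digit by 2, carrying:
  6×2 = 12 → write 4 carry 1
  6×2+1 = 13 → write 5 carry 1
  7×2+1 = 15 → write 7 carry 1
  6×2+1 = 13 → write 5 carry 1
  0×2+1 = 1 → write 1
  3×2 = 6 → write 6
  1×2 = 2 → write 2
  1×2 = 2 → write 2
  0×2 = 0 → write 0
  5×2 = 10 → write 2 carry 1
  remaining carry: 1

0o12022615754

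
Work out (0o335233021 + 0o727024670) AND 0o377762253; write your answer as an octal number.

0o264242211

Add column by column in base 8, right to left:
  1+0 = 1
  2+7 = 1 carry 1
  0+6+1 = 7
  3+4 = 7
  3+2 = 5
  2+0 = 2
  5+7 = 4 carry 1
  3+2+1 = 6
  3+7 = 2 carry 1
  final carry 1
Sum = 0o1264257711; now AND with 0o377762253:
  1&0=0, 2&3=2, 6&7=6, 4&7=4, 2&7=2, 5&6=4, 7&2=2, 7&2=2, 1&5=1, 1&3=1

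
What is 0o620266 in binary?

0b110010000010110110

Each octal digit is 3 bits: 6=110 2=010 0=000 2=010 6=110 6=110.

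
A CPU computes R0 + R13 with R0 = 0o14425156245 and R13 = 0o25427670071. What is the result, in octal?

Add column by column in base 8, right to left:
  5+1 = 6
  4+7 = 3 carry 1
  2+0+1 = 3
  6+0 = 6
  5+7 = 4 carry 1
  1+6+1 = 0 carry 1
  5+7+1 = 5 carry 1
  2+2+1 = 5
  4+4 = 0 carry 1
  4+5+1 = 2 carry 1
  1+2+1 = 4

0o42055046336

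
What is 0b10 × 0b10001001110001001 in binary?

Multiply each base-2 digit by 2, carrying:
  1×2 = 2 → write 0 carry 1
  0×2+1 = 1 → write 1
  0×2 = 0 → write 0
  1×2 = 2 → write 0 carry 1
  0×2+1 = 1 → write 1
  0×2 = 0 → write 0
  0×2 = 0 → write 0
  1×2 = 2 → write 0 carry 1
  1×2+1 = 3 → write 1 carry 1
  1×2+1 = 3 → write 1 carry 1
  0×2+1 = 1 → write 1
  0×2 = 0 → write 0
  1×2 = 2 → write 0 carry 1
  0×2+1 = 1 → write 1
  0×2 = 0 → write 0
  0×2 = 0 → write 0
  1×2 = 2 → write 0 carry 1
  remaining carry: 1

0b100010011100010010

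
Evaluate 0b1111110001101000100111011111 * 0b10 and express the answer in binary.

0b11111100011010001001110111110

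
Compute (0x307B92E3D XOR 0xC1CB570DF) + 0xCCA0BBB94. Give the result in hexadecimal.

0x1BE5181A76

First 0x307B92E3D XOR 0xC1CB570DF = 0xF1B0C5EE2.
Add column by column in base 16, right to left:
  2+4 = 6
  E+9 = 7 carry 1
  E+B+1 = A carry 1
  5+B+1 = 1 carry 1
  C+B+1 = 8 carry 1
  0+0+1 = 1
  B+A = 5 carry 1
  1+C+1 = E
  F+C = B carry 1
  final carry 1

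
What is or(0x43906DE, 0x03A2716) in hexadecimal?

OR each hex digit independently (no carries):
  4|0=4, 3|3=3, 9|A=B, 0|2=2, 6|7=7, D|1=D, E|6=E

0x43B27DE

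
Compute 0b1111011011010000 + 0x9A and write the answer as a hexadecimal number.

0b1111011011010000 = 0xF6D0 in hexadecimal.
Add column by column in base 16, right to left:
  0+A = A
  D+9 = 6 carry 1
  6+0+1 = 7
  F+0 = F

0xF76A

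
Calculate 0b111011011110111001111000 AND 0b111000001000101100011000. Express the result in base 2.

AND bit by bit (1 only where both bits are 1):
  111011011110111001111000
& 111000001000101100011000
= 111000001000101000011000

0b111000001000101000011000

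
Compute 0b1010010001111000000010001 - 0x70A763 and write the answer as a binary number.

0x70A763 = 0b11100001010011101100011 in binary.
Subtract column by column in base 2:
  1-1 → 0
  0-1 → 1 (borrow)
  0-0-1 → 1 (borrow)
  0-0-1 → 1 (borrow)
  1-0-1 → 0
  0-1 → 1 (borrow)
  0-1-1 → 0 (borrow)
  0-0-1 → 1 (borrow)
  0-1-1 → 0 (borrow)
  0-1-1 → 0 (borrow)
  0-1-1 → 0 (borrow)
  0-0-1 → 1 (borrow)
  1-0-1 → 0
  1-1 → 0
  1-0 → 1
  1-1 → 0
  0-0 → 0
  0-0 → 0
  0-0 → 0
  1-0 → 1
  0-1 → 1 (borrow)
  0-1-1 → 0 (borrow)
  1-1-1 → 1 (borrow)
  0-0-1 → 1 (borrow)
  1-0-1 → 0

0b110110000100100010101110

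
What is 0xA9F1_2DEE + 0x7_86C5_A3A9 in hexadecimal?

Add column by column in base 16, right to left:
  E+9 = 7 carry 1
  E+A+1 = 9 carry 1
  D+3+1 = 1 carry 1
  2+A+1 = D
  1+5 = 6
  F+C = B carry 1
  9+6+1 = 0 carry 1
  A+8+1 = 3 carry 1
  0+7+1 = 8

0x830B6D197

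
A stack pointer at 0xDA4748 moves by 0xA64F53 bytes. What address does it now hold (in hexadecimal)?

0x180969B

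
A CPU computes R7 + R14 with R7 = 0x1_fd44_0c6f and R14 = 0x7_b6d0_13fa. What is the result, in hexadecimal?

0x9b4142069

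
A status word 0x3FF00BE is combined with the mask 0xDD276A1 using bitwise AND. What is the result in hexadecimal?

0x1D200A0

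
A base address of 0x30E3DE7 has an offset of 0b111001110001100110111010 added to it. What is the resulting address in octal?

0o375253641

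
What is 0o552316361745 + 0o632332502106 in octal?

Add column by column in base 8, right to left:
  5+6 = 3 carry 1
  4+0+1 = 5
  7+1 = 0 carry 1
  1+2+1 = 4
  6+0 = 6
  3+5 = 0 carry 1
  6+2+1 = 1 carry 1
  1+3+1 = 5
  3+3 = 6
  2+2 = 4
  5+3 = 0 carry 1
  5+6+1 = 4 carry 1
  final carry 1

0o1404651064053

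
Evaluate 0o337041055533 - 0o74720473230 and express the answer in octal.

0o242120362303

Subtract column by column in base 8:
  3-0 → 3
  3-3 → 0
  5-2 → 3
  5-3 → 2
  5-7 → 6 (borrow)
  0-4-1 → 3 (borrow)
  1-0-1 → 0
  4-2 → 2
  0-7 → 1 (borrow)
  7-4-1 → 2
  3-7 → 4 (borrow)
  3-0-1 → 2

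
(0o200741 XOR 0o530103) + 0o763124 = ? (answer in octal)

First 0o200741 XOR 0o530103 = 0o730642.
Add column by column in base 8, right to left:
  2+4 = 6
  4+2 = 6
  6+1 = 7
  0+3 = 3
  3+6 = 1 carry 1
  7+7+1 = 7 carry 1
  final carry 1

0o1713766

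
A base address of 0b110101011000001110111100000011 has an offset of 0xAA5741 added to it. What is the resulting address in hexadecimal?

0x360B4644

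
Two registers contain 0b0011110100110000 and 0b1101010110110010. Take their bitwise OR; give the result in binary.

0b1111110110110010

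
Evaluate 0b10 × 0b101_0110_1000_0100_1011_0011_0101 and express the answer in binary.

0b1010110100001001011001101010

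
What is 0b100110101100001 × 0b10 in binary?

0b1001101011000010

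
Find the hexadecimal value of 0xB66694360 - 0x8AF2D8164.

0x2B73BC1FC

Subtract column by column in base 16:
  0-4 → C (borrow)
  6-6-1 → F (borrow)
  3-1-1 → 1
  4-8 → C (borrow)
  9-D-1 → B (borrow)
  6-2-1 → 3
  6-F → 7 (borrow)
  6-A-1 → B (borrow)
  B-8-1 → 2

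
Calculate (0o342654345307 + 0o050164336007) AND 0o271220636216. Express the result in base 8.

Add column by column in base 8, right to left:
  7+7 = 6 carry 1
  0+0+1 = 1
  3+0 = 3
  5+6 = 3 carry 1
  4+3+1 = 0 carry 1
  3+3+1 = 7
  4+4 = 0 carry 1
  5+6+1 = 4 carry 1
  6+1+1 = 0 carry 1
  2+0+1 = 3
  4+5 = 1 carry 1
  3+0+1 = 4
Sum = 0o413040703316; now AND with 0o271220636216:
  4&2=0, 1&7=1, 3&1=1, 0&2=0, 4&2=0, 0&0=0, 7&6=6, 0&3=0, 3&6=2, 3&2=2, 1&1=1, 6&6=6

0o11000602216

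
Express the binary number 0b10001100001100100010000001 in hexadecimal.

Group the bits into nibbles: 0010 0011 0000 1100 1000 1000 0001 → 230c881.

0x230c881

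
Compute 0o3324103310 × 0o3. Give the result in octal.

0o12174312130

Multiply each base-8 digit by 3, carrying:
  0×3 = 0 → write 0
  1×3 = 3 → write 3
  3×3 = 9 → write 1 carry 1
  3×3+1 = 10 → write 2 carry 1
  0×3+1 = 1 → write 1
  1×3 = 3 → write 3
  4×3 = 12 → write 4 carry 1
  2×3+1 = 7 → write 7
  3×3 = 9 → write 1 carry 1
  3×3+1 = 10 → write 2 carry 1
  remaining carry: 1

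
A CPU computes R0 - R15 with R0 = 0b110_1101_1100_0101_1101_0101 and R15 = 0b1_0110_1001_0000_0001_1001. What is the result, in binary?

Subtract column by column in base 2:
  1-1 → 0
  0-0 → 0
  1-0 → 1
  0-1 → 1 (borrow)
  1-1-1 → 1 (borrow)
  0-0-1 → 1 (borrow)
  1-0-1 → 0
  1-0 → 1
  1-0 → 1
  0-0 → 0
  1-0 → 1
  0-0 → 0
  0-1 → 1 (borrow)
  0-0-1 → 1 (borrow)
  1-0-1 → 0
  1-1 → 0
  1-0 → 1
  0-1 → 1 (borrow)
  1-1-1 → 1 (borrow)
  1-0-1 → 0
  0-1 → 1 (borrow)
  1-0-1 → 0
  1-0 → 1

0b10101110011010110111100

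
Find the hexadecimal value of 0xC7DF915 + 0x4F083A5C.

Add column by column in base 16, right to left:
  5+C = 1 carry 1
  1+5+1 = 7
  9+A = 3 carry 1
  F+3+1 = 3 carry 1
  D+8+1 = 6 carry 1
  7+0+1 = 8
  C+F = B carry 1
  0+4+1 = 5

0x5B863371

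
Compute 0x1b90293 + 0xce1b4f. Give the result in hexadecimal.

0x2871de2

Add column by column in base 16, right to left:
  3+f = 2 carry 1
  9+4+1 = e
  2+b = d
  0+1 = 1
  9+e = 7 carry 1
  b+c+1 = 8 carry 1
  1+0+1 = 2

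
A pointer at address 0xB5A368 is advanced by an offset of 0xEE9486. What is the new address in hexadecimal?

0x1A437EE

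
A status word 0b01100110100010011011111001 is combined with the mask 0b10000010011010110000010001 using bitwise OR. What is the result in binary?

OR bit by bit (1 where either bit is 1):
  01100110100010011011111001
| 10000010011010110000010001
= 11100110111010111011111001

0b11100110111010111011111001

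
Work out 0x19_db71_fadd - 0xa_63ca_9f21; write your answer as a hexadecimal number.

Subtract column by column in base 16:
  d-1 → c
  d-2 → b
  a-f → b (borrow)
  f-9-1 → 5
  1-a → 7 (borrow)
  7-c-1 → a (borrow)
  b-3-1 → 7
  d-6 → 7
  9-a → f (borrow)
  1-0-1 → 0

0xf77a75bbc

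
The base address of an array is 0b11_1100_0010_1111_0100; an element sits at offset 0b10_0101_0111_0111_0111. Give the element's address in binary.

0b1100001101001101011

Add column by column in base 2, right to left:
  0+1 = 1
  0+1 = 1
  1+1 = 0 carry 1
  0+0+1 = 1
  1+1 = 0 carry 1
  1+1+1 = 1 carry 1
  1+1+1 = 1 carry 1
  1+0+1 = 0 carry 1
  0+1+1 = 0 carry 1
  1+1+1 = 1 carry 1
  0+1+1 = 0 carry 1
  0+0+1 = 1
  0+1 = 1
  0+0 = 0
  1+1 = 0 carry 1
  1+0+1 = 0 carry 1
  1+0+1 = 0 carry 1
  1+1+1 = 1 carry 1
  final carry 1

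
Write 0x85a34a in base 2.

0b100001011010001101001010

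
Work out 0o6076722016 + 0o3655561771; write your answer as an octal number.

Add column by column in base 8, right to left:
  6+1 = 7
  1+7 = 0 carry 1
  0+7+1 = 0 carry 1
  2+1+1 = 4
  2+6 = 0 carry 1
  7+5+1 = 5 carry 1
  6+5+1 = 4 carry 1
  7+5+1 = 5 carry 1
  0+6+1 = 7
  6+3 = 1 carry 1
  final carry 1

0o11754504007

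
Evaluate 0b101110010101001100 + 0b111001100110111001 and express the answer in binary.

0b1100111111100000101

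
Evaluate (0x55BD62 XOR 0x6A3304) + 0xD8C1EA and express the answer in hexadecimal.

0x1185050

First 0x55BD62 XOR 0x6A3304 = 0x3F8E66.
Add column by column in base 16, right to left:
  6+A = 0 carry 1
  6+E+1 = 5 carry 1
  E+1+1 = 0 carry 1
  8+C+1 = 5 carry 1
  F+8+1 = 8 carry 1
  3+D+1 = 1 carry 1
  final carry 1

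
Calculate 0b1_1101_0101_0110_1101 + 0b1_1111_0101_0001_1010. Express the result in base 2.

0b111100101010000111

Add column by column in base 2, right to left:
  1+0 = 1
  0+1 = 1
  1+0 = 1
  1+1 = 0 carry 1
  0+1+1 = 0 carry 1
  1+0+1 = 0 carry 1
  1+0+1 = 0 carry 1
  0+0+1 = 1
  1+1 = 0 carry 1
  0+0+1 = 1
  1+1 = 0 carry 1
  0+0+1 = 1
  1+1 = 0 carry 1
  0+1+1 = 0 carry 1
  1+1+1 = 1 carry 1
  1+1+1 = 1 carry 1
  1+1+1 = 1 carry 1
  final carry 1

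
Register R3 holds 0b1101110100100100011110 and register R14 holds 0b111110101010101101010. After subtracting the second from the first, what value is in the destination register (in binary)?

0b101111111001110110100

Subtract column by column in base 2:
  0-0 → 0
  1-1 → 0
  1-0 → 1
  1-1 → 0
  1-0 → 1
  0-1 → 1 (borrow)
  0-1-1 → 0 (borrow)
  0-0-1 → 1 (borrow)
  1-1-1 → 1 (borrow)
  0-0-1 → 1 (borrow)
  0-1-1 → 0 (borrow)
  1-0-1 → 0
  0-1 → 1 (borrow)
  0-0-1 → 1 (borrow)
  1-1-1 → 1 (borrow)
  0-0-1 → 1 (borrow)
  1-1-1 → 1 (borrow)
  1-1-1 → 1 (borrow)
  1-1-1 → 1 (borrow)
  0-1-1 → 0 (borrow)
  1-1-1 → 1 (borrow)
  1-0-1 → 0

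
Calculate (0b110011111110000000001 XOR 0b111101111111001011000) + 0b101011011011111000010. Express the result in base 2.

0b111001011101000011011

First 0b110011111110000000001 XOR 0b111101111111001011000 = 0b001110000001001011001.
Add column by column in base 2, right to left:
  1+0 = 1
  0+1 = 1
  0+0 = 0
  1+0 = 1
  1+0 = 1
  0+0 = 0
  1+1 = 0 carry 1
  0+1+1 = 0 carry 1
  0+1+1 = 0 carry 1
  1+1+1 = 1 carry 1
  0+1+1 = 0 carry 1
  0+0+1 = 1
  0+1 = 1
  0+1 = 1
  0+0 = 0
  0+1 = 1
  1+1 = 0 carry 1
  1+0+1 = 0 carry 1
  1+1+1 = 1 carry 1
  0+0+1 = 1
  0+1 = 1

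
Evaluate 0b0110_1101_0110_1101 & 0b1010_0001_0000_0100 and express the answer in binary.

0b0010000100000100

AND bit by bit (1 only where both bits are 1):
  0110110101101101
& 1010000100000100
= 0010000100000100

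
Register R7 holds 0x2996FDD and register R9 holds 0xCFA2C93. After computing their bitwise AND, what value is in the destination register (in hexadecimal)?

AND each hex digit independently (no carries):
  2&C=0, 9&F=9, 9&A=8, 6&2=2, F&C=C, D&9=9, D&3=1

0x0982C91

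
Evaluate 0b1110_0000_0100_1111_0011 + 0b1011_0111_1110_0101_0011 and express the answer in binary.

Add column by column in base 2, right to left:
  1+1 = 0 carry 1
  1+1+1 = 1 carry 1
  0+0+1 = 1
  0+0 = 0
  1+1 = 0 carry 1
  1+0+1 = 0 carry 1
  1+1+1 = 1 carry 1
  1+0+1 = 0 carry 1
  0+0+1 = 1
  0+1 = 1
  1+1 = 0 carry 1
  0+1+1 = 0 carry 1
  0+1+1 = 0 carry 1
  0+1+1 = 0 carry 1
  0+1+1 = 0 carry 1
  0+0+1 = 1
  0+1 = 1
  1+1 = 0 carry 1
  1+0+1 = 0 carry 1
  1+1+1 = 1 carry 1
  final carry 1

0b110011000001101000110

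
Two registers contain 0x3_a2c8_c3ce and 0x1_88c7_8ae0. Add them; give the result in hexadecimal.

0x52b904eae

Add column by column in base 16, right to left:
  e+0 = e
  c+e = a carry 1
  3+a+1 = e
  c+8 = 4 carry 1
  8+7+1 = 0 carry 1
  c+c+1 = 9 carry 1
  2+8+1 = b
  a+8 = 2 carry 1
  3+1+1 = 5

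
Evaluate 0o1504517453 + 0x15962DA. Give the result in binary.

0b1110011011000000001000000101

0o1504517453 = 0b1101000100101001111100101011 in binary.
0x15962DA = 0b1010110010110001011011010 in binary.
Add column by column in base 2, right to left:
  1+0 = 1
  1+1 = 0 carry 1
  0+0+1 = 1
  1+1 = 0 carry 1
  0+1+1 = 0 carry 1
  1+0+1 = 0 carry 1
  0+1+1 = 0 carry 1
  0+1+1 = 0 carry 1
  1+0+1 = 0 carry 1
  1+1+1 = 1 carry 1
  1+0+1 = 0 carry 1
  1+0+1 = 0 carry 1
  1+0+1 = 0 carry 1
  0+1+1 = 0 carry 1
  0+1+1 = 0 carry 1
  1+0+1 = 0 carry 1
  0+1+1 = 0 carry 1
  1+0+1 = 0 carry 1
  0+0+1 = 1
  0+1 = 1
  1+1 = 0 carry 1
  0+0+1 = 1
  0+1 = 1
  0+0 = 0
  1+1 = 0 carry 1
  0+0+1 = 1
  1+0 = 1
  1+0 = 1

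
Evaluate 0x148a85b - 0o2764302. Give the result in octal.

0x148a85b = 0o122124133 in octal.
Subtract column by column in base 8:
  3-2 → 1
  3-0 → 3
  1-3 → 6 (borrow)
  4-4-1 → 7 (borrow)
  2-6-1 → 3 (borrow)
  1-7-1 → 1 (borrow)
  2-2-1 → 7 (borrow)
  2-0-1 → 1
  1-0 → 1

0o117137631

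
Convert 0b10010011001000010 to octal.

0o223102

Group the bits in threes: 010 010 011 001 000 010 → 223102.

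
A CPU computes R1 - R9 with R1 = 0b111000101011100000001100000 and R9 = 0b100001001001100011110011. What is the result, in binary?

0b110100100010010011101101101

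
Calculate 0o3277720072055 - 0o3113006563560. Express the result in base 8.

0o164711306275

Subtract column by column in base 8:
  5-0 → 5
  5-6 → 7 (borrow)
  0-5-1 → 2 (borrow)
  2-3-1 → 6 (borrow)
  7-6-1 → 0
  0-5 → 3 (borrow)
  0-6-1 → 1 (borrow)
  2-0-1 → 1
  7-0 → 7
  7-3 → 4
  7-1 → 6
  2-1 → 1
  3-3 → 0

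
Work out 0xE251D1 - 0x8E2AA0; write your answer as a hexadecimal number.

Subtract column by column in base 16:
  1-0 → 1
  D-A → 3
  1-A → 7 (borrow)
  5-2-1 → 2
  2-E → 4 (borrow)
  E-8-1 → 5

0x542731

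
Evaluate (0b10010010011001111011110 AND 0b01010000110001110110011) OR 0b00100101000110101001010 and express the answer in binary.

0b10010010011001111011110 AND 0b01010000110001110110011 = 0b00010000010001110010010.
Then OR with 0b00100101000110101001010.

0b110101010111111011010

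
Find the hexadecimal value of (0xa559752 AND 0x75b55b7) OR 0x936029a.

0xa559752 AND 0x75b55b7 = 0x2511512.
Then OR with 0x936029a.

0xb77179a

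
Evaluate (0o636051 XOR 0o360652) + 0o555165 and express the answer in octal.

First 0o636051 XOR 0o360652 = 0o556603.
Add column by column in base 8, right to left:
  3+5 = 0 carry 1
  0+6+1 = 7
  6+1 = 7
  6+5 = 3 carry 1
  5+5+1 = 3 carry 1
  5+5+1 = 3 carry 1
  final carry 1

0o1333770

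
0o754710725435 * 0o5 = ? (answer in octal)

0o4640354453621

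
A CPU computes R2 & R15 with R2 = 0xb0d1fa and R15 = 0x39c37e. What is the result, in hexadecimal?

AND each hex digit independently (no carries):
  b&3=3, 0&9=0, d&c=c, 1&3=1, f&7=7, a&e=a

0x30c17a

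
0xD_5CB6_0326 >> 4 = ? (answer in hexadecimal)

0xD5CB6032

Shifting right by 4 bits = 1 hex digit: drop the last 1.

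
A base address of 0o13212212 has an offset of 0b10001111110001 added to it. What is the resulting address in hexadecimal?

0x2D387B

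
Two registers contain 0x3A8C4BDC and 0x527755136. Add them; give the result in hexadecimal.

0x562019D12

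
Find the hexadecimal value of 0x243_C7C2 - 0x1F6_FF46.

0x4CC87C

Subtract column by column in base 16:
  2-6 → C (borrow)
  C-4-1 → 7
  7-F → 8 (borrow)
  C-F-1 → C (borrow)
  3-6-1 → C (borrow)
  4-F-1 → 4 (borrow)
  2-1-1 → 0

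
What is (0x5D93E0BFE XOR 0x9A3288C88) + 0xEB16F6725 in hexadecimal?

0x1B2B85EE9B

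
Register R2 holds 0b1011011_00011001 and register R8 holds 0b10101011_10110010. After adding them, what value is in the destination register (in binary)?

Add column by column in base 2, right to left:
  1+0 = 1
  0+1 = 1
  0+0 = 0
  1+0 = 1
  1+1 = 0 carry 1
  0+1+1 = 0 carry 1
  0+0+1 = 1
  0+1 = 1
  1+1 = 0 carry 1
  1+1+1 = 1 carry 1
  0+0+1 = 1
  1+1 = 0 carry 1
  1+0+1 = 0 carry 1
  0+1+1 = 0 carry 1
  1+0+1 = 0 carry 1
  0+1+1 = 0 carry 1
  final carry 1

0b10000011011001011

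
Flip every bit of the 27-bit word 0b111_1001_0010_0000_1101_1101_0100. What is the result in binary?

0b000011011011111001000101011

Invert each bit: 111100100100000110111010100 → 000011011011111001000101011.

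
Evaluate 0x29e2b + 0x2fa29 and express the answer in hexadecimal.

Add column by column in base 16, right to left:
  b+9 = 4 carry 1
  2+2+1 = 5
  e+a = 8 carry 1
  9+f+1 = 9 carry 1
  2+2+1 = 5

0x59854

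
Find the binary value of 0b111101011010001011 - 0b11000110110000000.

0b100100100100001011

Subtract column by column in base 2:
  1-0 → 1
  1-0 → 1
  0-0 → 0
  1-0 → 1
  0-0 → 0
  0-0 → 0
  0-0 → 0
  1-1 → 0
  0-1 → 1 (borrow)
  1-0-1 → 0
  1-1 → 0
  0-1 → 1 (borrow)
  1-0-1 → 0
  0-0 → 0
  1-0 → 1
  1-1 → 0
  1-1 → 0
  1-0 → 1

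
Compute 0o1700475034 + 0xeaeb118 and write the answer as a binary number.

0b11101101100010010101100110100

0o1700475034 = 0b1111000000100111101000011100 in binary.
0xeaeb118 = 0b1110101011101011000100011000 in binary.
Add column by column in base 2, right to left:
  0+0 = 0
  0+0 = 0
  1+0 = 1
  1+1 = 0 carry 1
  1+1+1 = 1 carry 1
  0+0+1 = 1
  0+0 = 0
  0+0 = 0
  0+1 = 1
  1+0 = 1
  0+0 = 0
  1+0 = 1
  1+1 = 0 carry 1
  1+1+1 = 1 carry 1
  1+0+1 = 0 carry 1
  0+1+1 = 0 carry 1
  0+0+1 = 1
  1+1 = 0 carry 1
  0+1+1 = 0 carry 1
  0+1+1 = 0 carry 1
  0+0+1 = 1
  0+1 = 1
  0+0 = 0
  0+1 = 1
  1+0 = 1
  1+1 = 0 carry 1
  1+1+1 = 1 carry 1
  1+1+1 = 1 carry 1
  final carry 1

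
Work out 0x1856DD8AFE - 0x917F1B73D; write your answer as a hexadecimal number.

Subtract column by column in base 16:
  E-D → 1
  F-3 → C
  A-7 → 3
  8-B → D (borrow)
  D-1-1 → B
  D-F → E (borrow)
  6-7-1 → E (borrow)
  5-1-1 → 3
  8-9 → F (borrow)
  1-0-1 → 0

0xF3EEBD3C1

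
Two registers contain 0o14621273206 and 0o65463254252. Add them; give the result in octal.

0o102304547460

Add column by column in base 8, right to left:
  6+2 = 0 carry 1
  0+5+1 = 6
  2+2 = 4
  3+4 = 7
  7+5 = 4 carry 1
  2+2+1 = 5
  1+3 = 4
  2+6 = 0 carry 1
  6+4+1 = 3 carry 1
  4+5+1 = 2 carry 1
  1+6+1 = 0 carry 1
  final carry 1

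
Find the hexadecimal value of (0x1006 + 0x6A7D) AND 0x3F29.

0x3A01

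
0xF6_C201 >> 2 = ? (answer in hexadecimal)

0x3DB080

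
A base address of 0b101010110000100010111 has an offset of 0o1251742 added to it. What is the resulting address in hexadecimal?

0x1ab4f9

0b101010110000100010111 = 0x156117 in hexadecimal.
0o1251742 = 0x553e2 in hexadecimal.
Add column by column in base 16, right to left:
  7+2 = 9
  1+e = f
  1+3 = 4
  6+5 = b
  5+5 = a
  1+0 = 1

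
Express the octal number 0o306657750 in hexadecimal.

0x31b5fe8

Each octal digit is 3 bits: 3=011 0=000 6=110 6=110 5=101 7=111 7=111 5=101 0=000.
Group the bits into nibbles: 0011 0001 1011 0101 1111 1110 1000 → 31b5fe8.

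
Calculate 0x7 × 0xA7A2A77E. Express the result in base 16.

0x495729472

Multiply each base-16 digit by 7, carrying:
  E×7 = 98 → write 2 carry 6
  7×7+6 = 55 → write 7 carry 3
  7×7+3 = 52 → write 4 carry 3
  A×7+3 = 73 → write 9 carry 4
  2×7+4 = 18 → write 2 carry 1
  A×7+1 = 71 → write 7 carry 4
  7×7+4 = 53 → write 5 carry 3
  A×7+3 = 73 → write 9 carry 4
  remaining carry: 4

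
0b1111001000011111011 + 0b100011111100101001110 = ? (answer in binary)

Add column by column in base 2, right to left:
  1+0 = 1
  1+1 = 0 carry 1
  0+1+1 = 0 carry 1
  1+1+1 = 1 carry 1
  1+0+1 = 0 carry 1
  1+0+1 = 0 carry 1
  1+1+1 = 1 carry 1
  1+0+1 = 0 carry 1
  0+1+1 = 0 carry 1
  0+0+1 = 1
  0+0 = 0
  0+1 = 1
  1+1 = 0 carry 1
  0+1+1 = 0 carry 1
  0+1+1 = 0 carry 1
  1+1+1 = 1 carry 1
  1+1+1 = 1 carry 1
  1+0+1 = 0 carry 1
  1+0+1 = 0 carry 1
  0+0+1 = 1
  0+1 = 1

0b110011000101001001001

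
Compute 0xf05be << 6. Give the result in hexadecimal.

0x3c16f80

6 bits is not a whole number of base-16 digits; in binary: 11110000010110111110 << 6 = 11110000010110111110000000.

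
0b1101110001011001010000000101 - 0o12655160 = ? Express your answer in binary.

0b1101100110100011100110010101

0o12655160 = 0b1010110101101001110000 in binary.
Subtract column by column in base 2:
  1-0 → 1
  0-0 → 0
  1-0 → 1
  0-0 → 0
  0-1 → 1 (borrow)
  0-1-1 → 0 (borrow)
  0-1-1 → 0 (borrow)
  0-0-1 → 1 (borrow)
  0-0-1 → 1 (borrow)
  0-1-1 → 0 (borrow)
  1-0-1 → 0
  0-1 → 1 (borrow)
  1-1-1 → 1 (borrow)
  0-0-1 → 1 (borrow)
  0-1-1 → 0 (borrow)
  1-0-1 → 0
  1-1 → 0
  0-1 → 1 (borrow)
  1-0-1 → 0
  0-1 → 1 (borrow)
  0-0-1 → 1 (borrow)
  0-1-1 → 0 (borrow)
  1-0-1 → 0
  1-0 → 1
  1-0 → 1
  0-0 → 0
  1-0 → 1
  1-0 → 1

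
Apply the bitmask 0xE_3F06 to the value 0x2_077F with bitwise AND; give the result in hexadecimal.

AND each hex digit independently (no carries):
  2&E=2, 0&3=0, 7&F=7, 7&0=0, F&6=6

0x20706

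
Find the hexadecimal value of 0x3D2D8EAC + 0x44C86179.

Add column by column in base 16, right to left:
  C+9 = 5 carry 1
  A+7+1 = 2 carry 1
  E+1+1 = 0 carry 1
  8+6+1 = F
  D+8 = 5 carry 1
  2+C+1 = F
  D+4 = 1 carry 1
  3+4+1 = 8

0x81F5F025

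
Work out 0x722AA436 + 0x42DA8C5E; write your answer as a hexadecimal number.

0xB5053094

Add column by column in base 16, right to left:
  6+E = 4 carry 1
  3+5+1 = 9
  4+C = 0 carry 1
  A+8+1 = 3 carry 1
  A+A+1 = 5 carry 1
  2+D+1 = 0 carry 1
  2+2+1 = 5
  7+4 = B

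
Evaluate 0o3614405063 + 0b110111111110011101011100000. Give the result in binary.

0b100101001100010100010100010011

0o3614405063 = 0b11110001100100000101000110011 in binary.
Add column by column in base 2, right to left:
  1+0 = 1
  1+0 = 1
  0+0 = 0
  0+0 = 0
  1+0 = 1
  1+1 = 0 carry 1
  0+1+1 = 0 carry 1
  0+1+1 = 0 carry 1
  0+0+1 = 1
  1+1 = 0 carry 1
  0+0+1 = 1
  1+1 = 0 carry 1
  0+1+1 = 0 carry 1
  0+1+1 = 0 carry 1
  0+0+1 = 1
  0+0 = 0
  0+1 = 1
  1+1 = 0 carry 1
  0+1+1 = 0 carry 1
  0+1+1 = 0 carry 1
  1+1+1 = 1 carry 1
  1+1+1 = 1 carry 1
  0+1+1 = 0 carry 1
  0+1+1 = 0 carry 1
  0+0+1 = 1
  1+1 = 0 carry 1
  1+1+1 = 1 carry 1
  1+0+1 = 0 carry 1
  1+0+1 = 0 carry 1
  final carry 1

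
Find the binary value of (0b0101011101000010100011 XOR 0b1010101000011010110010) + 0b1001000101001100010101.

First 0b0101011101000010100011 XOR 0b1010101000011010110010 = 0b1111110101011000010001.
Add column by column in base 2, right to left:
  1+1 = 0 carry 1
  0+0+1 = 1
  0+1 = 1
  0+0 = 0
  1+1 = 0 carry 1
  0+0+1 = 1
  0+0 = 0
  0+0 = 0
  0+1 = 1
  1+1 = 0 carry 1
  1+0+1 = 0 carry 1
  0+0+1 = 1
  1+1 = 0 carry 1
  0+0+1 = 1
  1+1 = 0 carry 1
  0+0+1 = 1
  1+0 = 1
  1+0 = 1
  1+1 = 0 carry 1
  1+0+1 = 0 carry 1
  1+0+1 = 0 carry 1
  1+1+1 = 1 carry 1
  final carry 1

0b11000111010100100100110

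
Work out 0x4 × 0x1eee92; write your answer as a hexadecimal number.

0x7bba48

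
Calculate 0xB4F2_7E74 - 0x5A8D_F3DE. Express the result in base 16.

Subtract column by column in base 16:
  4-E → 6 (borrow)
  7-D-1 → 9 (borrow)
  E-3-1 → A
  7-F → 8 (borrow)
  2-D-1 → 4 (borrow)
  F-8-1 → 6
  4-A → A (borrow)
  B-5-1 → 5

0x5A648A96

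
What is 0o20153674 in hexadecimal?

Each octal digit is 3 bits: 2=010 0=000 1=001 5=101 3=011 6=110 7=111 4=100.
Group the bits into nibbles: 0100 0000 1101 0111 1011 1100 → 40D7BC.

0x40D7BC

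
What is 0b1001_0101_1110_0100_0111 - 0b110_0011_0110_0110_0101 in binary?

0b110010011111100010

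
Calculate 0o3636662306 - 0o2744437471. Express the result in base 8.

Subtract column by column in base 8:
  6-1 → 5
  0-7 → 1 (borrow)
  3-4-1 → 6 (borrow)
  2-7-1 → 2 (borrow)
  6-3-1 → 2
  6-4 → 2
  6-4 → 2
  3-4 → 7 (borrow)
  6-7-1 → 6 (borrow)
  3-2-1 → 0

0o672222615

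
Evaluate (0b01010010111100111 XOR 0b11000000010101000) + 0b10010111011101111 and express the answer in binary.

0b100101010000111110

First 0b01010010111100111 XOR 0b11000000010101000 = 0b10010010101001111.
Add column by column in base 2, right to left:
  1+1 = 0 carry 1
  1+1+1 = 1 carry 1
  1+1+1 = 1 carry 1
  1+1+1 = 1 carry 1
  0+0+1 = 1
  0+1 = 1
  1+1 = 0 carry 1
  0+1+1 = 0 carry 1
  1+0+1 = 0 carry 1
  0+1+1 = 0 carry 1
  1+1+1 = 1 carry 1
  0+1+1 = 0 carry 1
  0+0+1 = 1
  1+1 = 0 carry 1
  0+0+1 = 1
  0+0 = 0
  1+1 = 0 carry 1
  final carry 1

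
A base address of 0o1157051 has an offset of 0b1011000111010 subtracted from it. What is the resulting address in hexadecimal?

0o1157051 = 0x4DE29 in hexadecimal.
0b1011000111010 = 0x163A in hexadecimal.
Subtract column by column in base 16:
  9-A → F (borrow)
  2-3-1 → E (borrow)
  E-6-1 → 7
  D-1 → C
  4-0 → 4

0x4C7EF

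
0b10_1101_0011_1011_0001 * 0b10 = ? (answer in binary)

0b1011010011101100010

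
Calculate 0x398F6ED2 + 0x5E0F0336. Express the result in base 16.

Add column by column in base 16, right to left:
  2+6 = 8
  D+3 = 0 carry 1
  E+3+1 = 2 carry 1
  6+0+1 = 7
  F+F = E carry 1
  8+0+1 = 9
  9+E = 7 carry 1
  3+5+1 = 9

0x979E7208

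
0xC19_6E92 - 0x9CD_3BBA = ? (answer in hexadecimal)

0x24C32D8

Subtract column by column in base 16:
  2-A → 8 (borrow)
  9-B-1 → D (borrow)
  E-B-1 → 2
  6-3 → 3
  9-D → C (borrow)
  1-C-1 → 4 (borrow)
  C-9-1 → 2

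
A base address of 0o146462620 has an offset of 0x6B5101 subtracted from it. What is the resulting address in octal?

0x6B5101 = 0o32650401 in octal.
Subtract column by column in base 8:
  0-1 → 7 (borrow)
  2-0-1 → 1
  6-4 → 2
  2-0 → 2
  6-5 → 1
  4-6 → 6 (borrow)
  6-2-1 → 3
  4-3 → 1
  1-0 → 1

0o113612217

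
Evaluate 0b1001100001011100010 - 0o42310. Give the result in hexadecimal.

0b1001100001011100010 = 0x4C2E2 in hexadecimal.
0o42310 = 0x44C8 in hexadecimal.
Subtract column by column in base 16:
  2-8 → A (borrow)
  E-C-1 → 1
  2-4 → E (borrow)
  C-4-1 → 7
  4-0 → 4

0x47E1A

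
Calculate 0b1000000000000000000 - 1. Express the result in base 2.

The trailing 18 digits are 0, so subtracting 1 borrows through: they become 1 and the next digit up decrements.

0b111111111111111111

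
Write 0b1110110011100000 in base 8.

Group the bits in threes: 001 110 110 011 100 000 → 166340.

0o166340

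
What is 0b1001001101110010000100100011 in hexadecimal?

Group the bits into nibbles: 1001 0011 0111 0010 0001 0010 0011 → 9372123.

0x9372123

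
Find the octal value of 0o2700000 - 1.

0o2677777

The trailing 5 digits are 0, so subtracting 1 borrows through: they become 7 and the next digit up decrements.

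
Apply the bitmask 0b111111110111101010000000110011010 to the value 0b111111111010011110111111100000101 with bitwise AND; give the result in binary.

AND bit by bit (1 only where both bits are 1):
  111111111010011110111111100000101
& 111111110111101010000000110011010
= 111111110010001010000000100000000

0b111111110010001010000000100000000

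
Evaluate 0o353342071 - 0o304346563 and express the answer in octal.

0o46773306

Subtract column by column in base 8:
  1-3 → 6 (borrow)
  7-6-1 → 0
  0-5 → 3 (borrow)
  2-6-1 → 3 (borrow)
  4-4-1 → 7 (borrow)
  3-3-1 → 7 (borrow)
  3-4-1 → 6 (borrow)
  5-0-1 → 4
  3-3 → 0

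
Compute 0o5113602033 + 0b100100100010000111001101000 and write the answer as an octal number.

0o5560011203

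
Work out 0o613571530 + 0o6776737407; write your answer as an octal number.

Add column by column in base 8, right to left:
  0+7 = 7
  3+0 = 3
  5+4 = 1 carry 1
  1+7+1 = 1 carry 1
  7+3+1 = 3 carry 1
  5+7+1 = 5 carry 1
  3+6+1 = 2 carry 1
  1+7+1 = 1 carry 1
  6+7+1 = 6 carry 1
  0+6+1 = 7

0o7612531137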